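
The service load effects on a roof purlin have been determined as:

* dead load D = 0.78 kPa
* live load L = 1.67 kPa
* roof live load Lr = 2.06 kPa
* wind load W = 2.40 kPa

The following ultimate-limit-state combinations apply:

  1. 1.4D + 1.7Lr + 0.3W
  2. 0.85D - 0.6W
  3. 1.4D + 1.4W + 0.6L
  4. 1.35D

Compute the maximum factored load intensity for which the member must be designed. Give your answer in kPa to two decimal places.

1. 1.4(0.78) + 1.7(2.06) + 0.3(2.40) = 1.09 + 3.50 + 0.72 = 5.31
2. 0.85(0.78) - 0.6(2.40) = 0.66 - 1.44 = -0.78
3. 1.4(0.78) + 1.4(2.40) + 0.6(1.67) = 1.09 + 3.36 + 1.00 = 5.45
4. 1.35(0.78) = 1.05
Combination 3 governs: q_u = 5.45 kPa.

5.45 kPa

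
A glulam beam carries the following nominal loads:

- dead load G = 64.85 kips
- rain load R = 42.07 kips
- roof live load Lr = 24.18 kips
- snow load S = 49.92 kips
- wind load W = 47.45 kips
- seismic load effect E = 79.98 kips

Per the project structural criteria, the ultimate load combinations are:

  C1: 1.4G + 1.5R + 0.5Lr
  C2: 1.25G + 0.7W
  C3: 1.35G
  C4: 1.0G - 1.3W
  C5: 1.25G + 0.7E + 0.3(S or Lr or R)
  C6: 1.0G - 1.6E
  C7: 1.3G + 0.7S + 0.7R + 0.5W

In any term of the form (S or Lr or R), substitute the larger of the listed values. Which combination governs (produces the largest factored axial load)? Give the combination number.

Combination 7

(S or Lr or R) → S = 49.92 kips.
C1: 1.4(64.85) + 1.5(42.07) + 0.5(24.18) = 165.99
C2: 1.25(64.85) + 0.7(47.45) = 114.28
C3: 1.35(64.85) = 87.55
C4: 1.0(64.85) - 1.3(47.45) = 3.17
C5: 1.25(64.85) + 0.7(79.98) + 0.3(49.92) = 152.02
C6: 1.0(64.85) - 1.6(79.98) = -63.12
C7: 1.3(64.85) + 0.7(49.92) + 0.7(42.07) + 0.5(47.45) = 172.42
The largest value is 172.42 kips from combination 7.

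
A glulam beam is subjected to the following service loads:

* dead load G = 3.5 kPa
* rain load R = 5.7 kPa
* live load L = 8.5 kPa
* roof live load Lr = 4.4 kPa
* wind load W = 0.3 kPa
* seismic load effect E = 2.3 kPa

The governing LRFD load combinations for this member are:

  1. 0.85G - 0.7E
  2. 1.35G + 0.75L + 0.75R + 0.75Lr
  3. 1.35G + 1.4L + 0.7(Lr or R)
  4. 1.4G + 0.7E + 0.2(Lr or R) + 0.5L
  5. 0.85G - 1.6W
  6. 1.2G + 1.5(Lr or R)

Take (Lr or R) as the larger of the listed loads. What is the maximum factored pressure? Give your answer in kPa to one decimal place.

20.6 kPa

(Lr or R) → R = 5.7 kPa.
1. 0.85(3.5) - 0.7(2.3) = 1.4
2. 1.35(3.5) + 0.75(8.5) + 0.75(5.7) + 0.75(4.4) = 18.7
3. 1.35(3.5) + 1.4(8.5) + 0.7(5.7) = 20.6
4. 1.4(3.5) + 0.7(2.3) + 0.2(5.7) + 0.5(8.5) = 11.9
5. 0.85(3.5) - 1.6(0.3) = 2.5
6. 1.2(3.5) + 1.5(5.7) = 12.8
The controlling combination is 3, giving 20.6 kPa.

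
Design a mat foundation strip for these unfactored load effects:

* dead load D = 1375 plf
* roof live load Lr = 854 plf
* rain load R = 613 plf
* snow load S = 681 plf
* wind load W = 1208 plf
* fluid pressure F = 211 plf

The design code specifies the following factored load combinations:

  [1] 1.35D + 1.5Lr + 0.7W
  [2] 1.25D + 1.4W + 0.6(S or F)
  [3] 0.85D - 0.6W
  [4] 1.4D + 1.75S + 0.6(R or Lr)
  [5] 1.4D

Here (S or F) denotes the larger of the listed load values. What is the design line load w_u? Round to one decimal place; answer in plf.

3982.9 plf

(S or F) → S = 681 plf; (R or Lr) → Lr = 854 plf.
[1] 1.35(1375) + 1.5(854) + 0.7(1208) = 1856.3 + 1281.0 + 845.6 = 3982.9
[2] 1.25(1375) + 1.4(1208) + 0.6(681) = 1718.8 + 1691.2 + 408.6 = 3818.6
[3] 0.85(1375) - 0.6(1208) = 1168.8 - 724.8 = 444.0
[4] 1.4(1375) + 1.75(681) + 0.6(854) = 1925.0 + 1191.8 + 512.4 = 3629.2
[5] 1.4(1375) = 1925.0
Combination 1 governs: w_u = 3982.9 plf.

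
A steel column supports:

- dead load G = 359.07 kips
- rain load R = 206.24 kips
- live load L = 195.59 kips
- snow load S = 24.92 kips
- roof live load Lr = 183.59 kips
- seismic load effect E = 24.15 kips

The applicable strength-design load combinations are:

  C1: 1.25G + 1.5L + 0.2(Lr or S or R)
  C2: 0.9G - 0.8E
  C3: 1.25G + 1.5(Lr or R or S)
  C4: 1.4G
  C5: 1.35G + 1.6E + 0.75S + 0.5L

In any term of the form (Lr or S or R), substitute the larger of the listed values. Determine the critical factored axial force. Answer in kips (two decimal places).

783.47 kips

(Lr or S or R) → R = 206.24 kips; (Lr or R or S) → R = 206.24 kips.
C1: 1.25(359.07) + 1.5(195.59) + 0.2(206.24) = 783.47
C2: 0.9(359.07) - 0.8(24.15) = 323.16 - 19.32 = 303.84
C3: 1.25(359.07) + 1.5(206.24) = 448.84 + 309.36 = 758.20
C4: 1.4(359.07) = 502.70
C5: 1.35(359.07) + 1.6(24.15) + 0.75(24.92) + 0.5(195.59) = 484.74 + 38.64 + 18.69 + 97.80 = 639.87
Maximum is from combination 1.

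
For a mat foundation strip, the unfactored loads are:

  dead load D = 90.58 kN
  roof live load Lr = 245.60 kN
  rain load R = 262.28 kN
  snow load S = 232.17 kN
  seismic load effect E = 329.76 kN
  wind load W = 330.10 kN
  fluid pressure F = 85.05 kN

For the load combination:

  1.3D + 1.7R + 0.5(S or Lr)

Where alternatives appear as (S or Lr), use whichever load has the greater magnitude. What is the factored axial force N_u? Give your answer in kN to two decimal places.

686.43 kN

(S or Lr) → Lr = 245.60 kN.
1.3(90.58) + 1.7(262.28) + 0.5(245.60) = 117.75 + 445.88 + 122.80 = 686.43
N_u = 686.43 kN.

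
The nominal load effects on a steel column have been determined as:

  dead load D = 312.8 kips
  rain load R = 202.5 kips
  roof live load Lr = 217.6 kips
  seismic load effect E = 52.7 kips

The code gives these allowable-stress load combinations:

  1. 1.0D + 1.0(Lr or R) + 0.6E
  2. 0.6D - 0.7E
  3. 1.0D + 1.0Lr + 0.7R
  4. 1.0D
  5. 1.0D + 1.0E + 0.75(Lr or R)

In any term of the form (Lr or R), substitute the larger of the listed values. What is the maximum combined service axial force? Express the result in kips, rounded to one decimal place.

672.2 kips

(Lr or R) → Lr = 217.6 kips.
1. 1.0(312.8) + 1.0(217.6) + 0.6(52.7) = 312.8 + 217.6 + 31.6 = 562.0
2. 0.6(312.8) - 0.7(52.7) = 187.7 - 36.9 = 150.8
3. 1.0(312.8) + 1.0(217.6) + 0.7(202.5) = 312.8 + 217.6 + 141.8 = 672.2
4. 1.0(312.8) = 312.8
5. 1.0(312.8) + 1.0(52.7) + 0.75(217.6) = 312.8 + 52.7 + 163.2 = 528.7
Combination 3 governs: P = 672.2 kips.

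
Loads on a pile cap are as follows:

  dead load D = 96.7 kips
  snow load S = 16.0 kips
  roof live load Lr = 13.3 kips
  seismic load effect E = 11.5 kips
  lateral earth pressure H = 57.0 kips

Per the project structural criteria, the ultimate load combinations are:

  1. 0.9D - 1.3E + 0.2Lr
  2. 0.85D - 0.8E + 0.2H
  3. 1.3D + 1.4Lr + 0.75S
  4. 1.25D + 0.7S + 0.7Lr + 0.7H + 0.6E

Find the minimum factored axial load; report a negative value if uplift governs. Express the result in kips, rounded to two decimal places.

1. 0.9(96.7) - 1.3(11.5) + 0.2(13.3) = 87.03 - 14.95 + 2.66 = 74.74
2. 0.85(96.7) - 0.8(11.5) + 0.2(57.0) = 82.20 - 9.20 + 11.40 = 84.40
3. 1.3(96.7) + 1.4(13.3) + 0.75(16.0) = 125.71 + 18.62 + 12.00 = 156.33
4. 1.25(96.7) + 0.7(16.0) + 0.7(13.3) + 0.7(57.0) + 0.6(11.5) = 120.88 + 11.20 + 9.31 + 39.90 + 6.90 = 188.19
Combination 1 gives the minimum: 74.74 kips.

74.74 kips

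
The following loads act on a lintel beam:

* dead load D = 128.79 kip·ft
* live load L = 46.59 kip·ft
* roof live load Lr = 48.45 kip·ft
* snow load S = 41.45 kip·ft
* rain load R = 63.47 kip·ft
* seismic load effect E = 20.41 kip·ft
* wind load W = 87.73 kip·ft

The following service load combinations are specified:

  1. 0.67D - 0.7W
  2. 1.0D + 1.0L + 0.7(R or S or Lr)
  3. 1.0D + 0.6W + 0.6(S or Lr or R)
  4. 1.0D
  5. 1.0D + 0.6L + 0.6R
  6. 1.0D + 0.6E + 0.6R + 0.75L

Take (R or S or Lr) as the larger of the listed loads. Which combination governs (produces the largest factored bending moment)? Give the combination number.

Combination 2

(R or S or Lr) → R = 63.47 kip·ft; (S or Lr or R) → R = 63.47 kip·ft.
1. 0.67(128.79) - 0.7(87.73) = 24.88
2. 1.0(128.79) + 1.0(46.59) + 0.7(63.47) = 219.81
3. 1.0(128.79) + 0.6(87.73) + 0.6(63.47) = 219.51
4. 1.0(128.79) = 128.79
5. 1.0(128.79) + 0.6(46.59) + 0.6(63.47) = 194.83
6. 1.0(128.79) + 0.6(20.41) + 0.6(63.47) + 0.75(46.59) = 214.06
The largest value is 219.81 kip·ft from combination 2.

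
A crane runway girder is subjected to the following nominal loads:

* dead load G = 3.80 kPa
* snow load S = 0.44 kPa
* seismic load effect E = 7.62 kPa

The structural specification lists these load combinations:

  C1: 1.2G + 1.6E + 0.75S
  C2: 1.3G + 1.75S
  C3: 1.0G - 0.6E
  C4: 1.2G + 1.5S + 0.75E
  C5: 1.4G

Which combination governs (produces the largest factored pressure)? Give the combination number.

C1: 1.2(3.80) + 1.6(7.62) + 0.75(0.44) = 4.56 + 12.19 + 0.33 = 17.08
C2: 1.3(3.80) + 1.75(0.44) = 4.94 + 0.77 = 5.71
C3: 1.0(3.80) - 0.6(7.62) = 3.80 - 4.57 = -0.77
C4: 1.2(3.80) + 1.5(0.44) + 0.75(7.62) = 4.56 + 0.66 + 5.72 = 10.94
C5: 1.4(3.80) = 5.32
The largest value is 17.08 kPa from combination 1.

Combination 1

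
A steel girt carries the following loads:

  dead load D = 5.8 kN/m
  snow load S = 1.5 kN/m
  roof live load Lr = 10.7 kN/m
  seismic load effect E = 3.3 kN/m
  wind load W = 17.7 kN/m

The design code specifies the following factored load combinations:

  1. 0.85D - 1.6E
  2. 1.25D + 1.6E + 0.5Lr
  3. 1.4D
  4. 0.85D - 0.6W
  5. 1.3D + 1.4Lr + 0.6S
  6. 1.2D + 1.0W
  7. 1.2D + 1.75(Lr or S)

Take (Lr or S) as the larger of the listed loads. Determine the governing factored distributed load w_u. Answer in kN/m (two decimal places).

25.69 kN/m

(Lr or S) → Lr = 10.7 kN/m.
1. 0.85(5.8) - 1.6(3.3) = -0.35
2. 1.25(5.8) + 1.6(3.3) + 0.5(10.7) = 17.88
3. 1.4(5.8) = 8.12
4. 0.85(5.8) - 0.6(17.7) = -5.69
5. 1.3(5.8) + 1.4(10.7) + 0.6(1.5) = 23.42
6. 1.2(5.8) + 1.0(17.7) = 24.66
7. 1.2(5.8) + 1.75(10.7) = 25.69
Maximum is from combination 7.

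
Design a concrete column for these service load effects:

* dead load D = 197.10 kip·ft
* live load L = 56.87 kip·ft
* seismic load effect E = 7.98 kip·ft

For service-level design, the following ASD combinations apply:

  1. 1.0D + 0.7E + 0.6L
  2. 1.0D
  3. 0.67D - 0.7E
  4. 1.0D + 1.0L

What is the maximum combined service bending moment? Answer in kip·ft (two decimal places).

1. 1.0(197.10) + 0.7(7.98) + 0.6(56.87) = 236.81
2. 1.0(197.10) = 197.10
3. 0.67(197.10) - 0.7(7.98) = 126.47
4. 1.0(197.10) + 1.0(56.87) = 253.97
Combination 4 governs: M = 253.97 kip·ft.

253.97 kip·ft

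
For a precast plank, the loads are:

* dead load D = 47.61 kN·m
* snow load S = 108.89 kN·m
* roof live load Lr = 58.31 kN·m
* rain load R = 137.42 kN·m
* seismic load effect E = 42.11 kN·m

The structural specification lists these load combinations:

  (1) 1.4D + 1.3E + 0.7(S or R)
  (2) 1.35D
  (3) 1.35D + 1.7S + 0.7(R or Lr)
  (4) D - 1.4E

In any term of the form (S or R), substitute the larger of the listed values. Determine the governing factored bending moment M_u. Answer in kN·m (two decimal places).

345.58 kN·m

(S or R) → R = 137.42 kN·m; (R or Lr) → R = 137.42 kN·m.
(1) 1.4(47.61) + 1.3(42.11) + 0.7(137.42) = 217.59
(2) 1.35(47.61) = 64.27
(3) 1.35(47.61) + 1.7(108.89) + 0.7(137.42) = 345.58
(4) 1.0(47.61) - 1.4(42.11) = 47.61 - 58.95 = -11.34
The controlling combination is 3, giving 345.58 kN·m.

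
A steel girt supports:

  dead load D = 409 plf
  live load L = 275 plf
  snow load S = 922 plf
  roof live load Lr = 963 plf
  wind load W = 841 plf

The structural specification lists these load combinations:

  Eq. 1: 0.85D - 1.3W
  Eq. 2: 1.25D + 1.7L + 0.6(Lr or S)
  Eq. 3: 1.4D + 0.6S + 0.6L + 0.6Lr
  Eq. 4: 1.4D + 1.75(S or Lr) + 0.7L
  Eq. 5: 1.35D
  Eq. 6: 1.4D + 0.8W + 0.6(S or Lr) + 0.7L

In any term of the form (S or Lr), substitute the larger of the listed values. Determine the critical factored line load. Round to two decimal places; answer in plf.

2450.35 plf

(Lr or S) → Lr = 963 plf; (S or Lr) → Lr = 963 plf.
Eq. 1: 0.85(409) - 1.3(841) = -745.65
Eq. 2: 1.25(409) + 1.7(275) + 0.6(963) = 1556.55
Eq. 3: 1.4(409) + 0.6(922) + 0.6(275) + 0.6(963) = 1868.60
Eq. 4: 1.4(409) + 1.75(963) + 0.7(275) = 2450.35
Eq. 5: 1.35(409) = 552.15
Eq. 6: 1.4(409) + 0.8(841) + 0.6(963) + 0.7(275) = 2015.70
Maximum is from combination 4.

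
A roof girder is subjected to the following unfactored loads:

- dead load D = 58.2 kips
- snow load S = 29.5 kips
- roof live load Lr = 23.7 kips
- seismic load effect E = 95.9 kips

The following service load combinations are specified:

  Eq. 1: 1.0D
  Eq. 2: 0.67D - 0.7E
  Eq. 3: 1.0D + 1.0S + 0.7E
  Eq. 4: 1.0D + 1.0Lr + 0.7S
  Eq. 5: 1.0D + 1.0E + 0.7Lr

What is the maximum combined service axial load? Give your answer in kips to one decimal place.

170.7 kips

Eq. 1: 1.0(58.2) = 58.2
Eq. 2: 0.67(58.2) - 0.7(95.9) = 39.0 - 67.1 = -28.1
Eq. 3: 1.0(58.2) + 1.0(29.5) + 0.7(95.9) = 58.2 + 29.5 + 67.1 = 154.8
Eq. 4: 1.0(58.2) + 1.0(23.7) + 0.7(29.5) = 58.2 + 23.7 + 20.7 = 102.6
Eq. 5: 1.0(58.2) + 1.0(95.9) + 0.7(23.7) = 58.2 + 95.9 + 16.6 = 170.7
Combination 5 governs: P = 170.7 kips.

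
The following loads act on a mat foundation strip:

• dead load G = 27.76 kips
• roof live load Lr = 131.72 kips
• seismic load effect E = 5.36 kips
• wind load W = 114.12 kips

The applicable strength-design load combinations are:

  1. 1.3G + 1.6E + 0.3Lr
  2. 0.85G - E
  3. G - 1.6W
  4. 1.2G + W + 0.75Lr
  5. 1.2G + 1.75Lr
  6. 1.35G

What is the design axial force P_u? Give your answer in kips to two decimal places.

1. 1.3(27.76) + 1.6(5.36) + 0.3(131.72) = 84.18
2. 0.85(27.76) - 1.0(5.36) = 18.24
3. 1.0(27.76) - 1.6(114.12) = -154.83
4. 1.2(27.76) + 1.0(114.12) + 0.75(131.72) = 246.22
5. 1.2(27.76) + 1.75(131.72) = 263.82
6. 1.35(27.76) = 37.48
Combination 5 governs: P_u = 263.82 kips.

263.82 kips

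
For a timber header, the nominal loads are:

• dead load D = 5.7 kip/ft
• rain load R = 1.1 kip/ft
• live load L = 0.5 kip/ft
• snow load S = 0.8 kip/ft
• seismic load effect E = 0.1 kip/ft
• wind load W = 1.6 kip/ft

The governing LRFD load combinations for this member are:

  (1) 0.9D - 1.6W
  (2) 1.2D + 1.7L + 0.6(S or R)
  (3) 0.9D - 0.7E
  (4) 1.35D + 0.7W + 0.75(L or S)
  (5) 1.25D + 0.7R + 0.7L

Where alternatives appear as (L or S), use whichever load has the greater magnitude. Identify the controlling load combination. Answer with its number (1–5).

(S or R) → R = 1.1 kip/ft; (L or S) → S = 0.8 kip/ft.
(1) 0.9(5.7) - 1.6(1.6) = 5.13 - 2.56 = 2.57
(2) 1.2(5.7) + 1.7(0.5) + 0.6(1.1) = 6.84 + 0.85 + 0.66 = 8.35
(3) 0.9(5.7) - 0.7(0.1) = 5.13 - 0.07 = 5.06
(4) 1.35(5.7) + 0.7(1.6) + 0.75(0.8) = 7.70 + 1.12 + 0.60 = 9.42
(5) 1.25(5.7) + 0.7(1.1) + 0.7(0.5) = 7.13 + 0.77 + 0.35 = 8.25
The largest value is 9.42 kip/ft from combination 4.

Combination 4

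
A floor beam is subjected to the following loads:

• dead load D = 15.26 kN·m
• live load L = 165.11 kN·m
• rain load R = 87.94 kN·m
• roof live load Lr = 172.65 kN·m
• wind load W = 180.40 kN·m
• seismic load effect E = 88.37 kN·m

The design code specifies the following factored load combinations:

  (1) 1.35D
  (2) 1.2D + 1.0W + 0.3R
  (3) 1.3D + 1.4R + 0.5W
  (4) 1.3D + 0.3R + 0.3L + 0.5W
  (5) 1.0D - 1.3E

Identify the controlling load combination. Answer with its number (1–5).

(1) 1.35(15.26) = 20.60
(2) 1.2(15.26) + 1.0(180.40) + 0.3(87.94) = 18.31 + 180.40 + 26.38 = 225.09
(3) 1.3(15.26) + 1.4(87.94) + 0.5(180.40) = 233.15
(4) 1.3(15.26) + 0.3(87.94) + 0.3(165.11) + 0.5(180.40) = 19.84 + 26.38 + 49.53 + 90.20 = 185.95
(5) 1.0(15.26) - 1.3(88.37) = 15.26 - 114.88 = -99.62
The largest value is 233.15 kN·m from combination 3.

Combination 3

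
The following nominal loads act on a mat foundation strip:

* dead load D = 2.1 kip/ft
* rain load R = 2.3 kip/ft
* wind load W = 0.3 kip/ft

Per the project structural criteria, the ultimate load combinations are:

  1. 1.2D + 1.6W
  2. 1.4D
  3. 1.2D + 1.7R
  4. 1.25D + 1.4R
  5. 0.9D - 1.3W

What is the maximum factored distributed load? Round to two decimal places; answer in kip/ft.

6.43 kip/ft

1. 1.2(2.1) + 1.6(0.3) = 2.52 + 0.48 = 3.00
2. 1.4(2.1) = 2.94
3. 1.2(2.1) + 1.7(2.3) = 2.52 + 3.91 = 6.43
4. 1.25(2.1) + 1.4(2.3) = 2.63 + 3.22 = 5.85
5. 0.9(2.1) - 1.3(0.3) = 1.89 - 0.39 = 1.50
Combination 3 governs: w_u = 6.43 kip/ft.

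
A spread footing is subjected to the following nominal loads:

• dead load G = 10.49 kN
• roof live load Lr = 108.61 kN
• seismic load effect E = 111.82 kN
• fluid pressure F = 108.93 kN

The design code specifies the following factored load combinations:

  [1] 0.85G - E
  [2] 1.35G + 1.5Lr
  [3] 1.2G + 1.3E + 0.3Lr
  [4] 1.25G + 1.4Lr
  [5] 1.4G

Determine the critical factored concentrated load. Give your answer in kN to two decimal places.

190.54 kN

[1] 0.85(10.49) - 1.0(111.82) = -102.90
[2] 1.35(10.49) + 1.5(108.61) = 177.08
[3] 1.2(10.49) + 1.3(111.82) + 0.3(108.61) = 190.54
[4] 1.25(10.49) + 1.4(108.61) = 165.17
[5] 1.4(10.49) = 14.69
Combination 3 governs: P_u = 190.54 kN.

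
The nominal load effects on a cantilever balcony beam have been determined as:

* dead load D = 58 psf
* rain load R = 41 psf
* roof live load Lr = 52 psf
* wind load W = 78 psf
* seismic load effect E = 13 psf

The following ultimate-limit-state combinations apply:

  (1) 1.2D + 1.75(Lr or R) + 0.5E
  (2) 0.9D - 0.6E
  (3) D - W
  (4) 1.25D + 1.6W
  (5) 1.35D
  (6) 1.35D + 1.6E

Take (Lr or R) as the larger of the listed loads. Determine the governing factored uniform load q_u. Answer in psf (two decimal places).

197.30 psf

(Lr or R) → Lr = 52 psf.
(1) 1.2(58) + 1.75(52) + 0.5(13) = 69.60 + 91.00 + 6.50 = 167.10
(2) 0.9(58) - 0.6(13) = 52.20 - 7.80 = 44.40
(3) 1.0(58) - 1.0(78) = 58.00 - 78.00 = -20.00
(4) 1.25(58) + 1.6(78) = 72.50 + 124.80 = 197.30
(5) 1.35(58) = 78.30
(6) 1.35(58) + 1.6(13) = 78.30 + 20.80 = 99.10
Combination 4 governs: q_u = 197.30 psf.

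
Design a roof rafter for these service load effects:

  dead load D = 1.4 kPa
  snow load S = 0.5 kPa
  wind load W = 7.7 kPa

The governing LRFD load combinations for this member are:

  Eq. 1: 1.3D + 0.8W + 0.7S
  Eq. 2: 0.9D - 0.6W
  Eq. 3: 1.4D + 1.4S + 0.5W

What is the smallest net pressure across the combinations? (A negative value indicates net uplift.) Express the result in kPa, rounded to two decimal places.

-3.36 kPa

Eq. 1: 1.3(1.4) + 0.8(7.7) + 0.7(0.5) = 1.82 + 6.16 + 0.35 = 8.33
Eq. 2: 0.9(1.4) - 0.6(7.7) = 1.26 - 4.62 = -3.36
Eq. 3: 1.4(1.4) + 1.4(0.5) + 0.5(7.7) = 1.96 + 0.70 + 3.85 = 6.51
Combination 2 gives the minimum: -3.36 kPa.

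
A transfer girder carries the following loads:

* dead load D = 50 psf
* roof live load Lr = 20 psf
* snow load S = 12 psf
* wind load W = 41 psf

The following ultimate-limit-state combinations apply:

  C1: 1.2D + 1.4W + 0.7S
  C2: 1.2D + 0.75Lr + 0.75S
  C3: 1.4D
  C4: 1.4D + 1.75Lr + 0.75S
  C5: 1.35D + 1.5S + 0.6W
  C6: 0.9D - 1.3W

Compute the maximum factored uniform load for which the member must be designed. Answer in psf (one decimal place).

125.8 psf

C1: 1.2(50) + 1.4(41) + 0.7(12) = 60.0 + 57.4 + 8.4 = 125.8
C2: 1.2(50) + 0.75(20) + 0.75(12) = 60.0 + 15.0 + 9.0 = 84.0
C3: 1.4(50) = 70.0
C4: 1.4(50) + 1.75(20) + 0.75(12) = 70.0 + 35.0 + 9.0 = 114.0
C5: 1.35(50) + 1.5(12) + 0.6(41) = 67.5 + 18.0 + 24.6 = 110.1
C6: 0.9(50) - 1.3(41) = 45.0 - 53.3 = -8.3
The controlling combination is 1, giving 125.8 psf.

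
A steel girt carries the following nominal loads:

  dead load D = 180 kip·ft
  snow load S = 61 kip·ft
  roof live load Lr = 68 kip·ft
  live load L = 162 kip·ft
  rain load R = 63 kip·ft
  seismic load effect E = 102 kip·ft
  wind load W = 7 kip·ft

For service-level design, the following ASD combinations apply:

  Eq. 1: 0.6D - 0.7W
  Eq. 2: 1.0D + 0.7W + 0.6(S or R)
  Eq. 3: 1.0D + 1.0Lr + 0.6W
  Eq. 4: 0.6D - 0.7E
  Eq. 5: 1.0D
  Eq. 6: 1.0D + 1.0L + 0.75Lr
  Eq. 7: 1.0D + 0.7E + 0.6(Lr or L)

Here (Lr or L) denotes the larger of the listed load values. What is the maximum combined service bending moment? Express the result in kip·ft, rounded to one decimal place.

(S or R) → R = 63 kip·ft; (Lr or L) → L = 162 kip·ft.
Eq. 1: 0.6(180) - 0.7(7) = 108.0 - 4.9 = 103.1
Eq. 2: 1.0(180) + 0.7(7) + 0.6(63) = 180.0 + 4.9 + 37.8 = 222.7
Eq. 3: 1.0(180) + 1.0(68) + 0.6(7) = 180.0 + 68.0 + 4.2 = 252.2
Eq. 4: 0.6(180) - 0.7(102) = 108.0 - 71.4 = 36.6
Eq. 5: 1.0(180) = 180.0
Eq. 6: 1.0(180) + 1.0(162) + 0.75(68) = 180.0 + 162.0 + 51.0 = 393.0
Eq. 7: 1.0(180) + 0.7(102) + 0.6(162) = 180.0 + 71.4 + 97.2 = 348.6
Combination 6 governs: M = 393.0 kip·ft.

393.0 kip·ft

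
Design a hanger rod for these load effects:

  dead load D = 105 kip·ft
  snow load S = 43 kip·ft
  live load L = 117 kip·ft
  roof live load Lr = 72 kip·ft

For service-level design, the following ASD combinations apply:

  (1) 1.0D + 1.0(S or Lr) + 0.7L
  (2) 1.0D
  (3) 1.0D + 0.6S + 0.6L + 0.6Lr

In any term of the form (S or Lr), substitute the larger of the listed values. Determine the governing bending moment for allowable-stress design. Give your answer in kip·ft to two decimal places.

258.90 kip·ft

(S or Lr) → Lr = 72 kip·ft.
(1) 1.0(105) + 1.0(72) + 0.7(117) = 105.00 + 72.00 + 81.90 = 258.90
(2) 1.0(105) = 105.00
(3) 1.0(105) + 0.6(43) + 0.6(117) + 0.6(72) = 105.00 + 25.80 + 70.20 + 43.20 = 244.20
Combination 1 governs: M = 258.90 kip·ft.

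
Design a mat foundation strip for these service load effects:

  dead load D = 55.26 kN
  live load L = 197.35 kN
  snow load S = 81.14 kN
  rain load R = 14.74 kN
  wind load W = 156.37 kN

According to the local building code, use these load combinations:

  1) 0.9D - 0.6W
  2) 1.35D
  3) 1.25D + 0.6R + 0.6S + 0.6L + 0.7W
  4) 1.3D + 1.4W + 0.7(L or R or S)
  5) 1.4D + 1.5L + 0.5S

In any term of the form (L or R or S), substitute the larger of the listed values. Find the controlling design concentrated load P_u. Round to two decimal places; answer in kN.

(L or R or S) → L = 197.35 kN.
1) 0.9(55.26) - 0.6(156.37) = 49.73 - 93.82 = -44.09
2) 1.35(55.26) = 74.60
3) 1.25(55.26) + 0.6(14.74) + 0.6(81.14) + 0.6(197.35) + 0.7(156.37) = 69.08 + 8.84 + 48.68 + 118.41 + 109.46 = 354.47
4) 1.3(55.26) + 1.4(156.37) + 0.7(197.35) = 428.90
5) 1.4(55.26) + 1.5(197.35) + 0.5(81.14) = 77.36 + 296.03 + 40.57 = 413.96
Combination 4 governs: P_u = 428.90 kN.

428.90 kN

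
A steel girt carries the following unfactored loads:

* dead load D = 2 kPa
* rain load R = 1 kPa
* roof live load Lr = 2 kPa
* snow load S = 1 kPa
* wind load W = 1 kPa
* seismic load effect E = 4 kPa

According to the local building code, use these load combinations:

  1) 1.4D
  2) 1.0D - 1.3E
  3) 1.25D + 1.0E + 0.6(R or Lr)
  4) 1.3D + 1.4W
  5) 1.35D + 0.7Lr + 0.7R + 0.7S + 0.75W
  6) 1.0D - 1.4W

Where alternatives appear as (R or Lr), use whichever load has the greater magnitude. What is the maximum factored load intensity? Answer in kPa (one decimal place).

(R or Lr) → Lr = 2 kPa.
1) 1.4(2) = 2.8
2) 1.0(2) - 1.3(4) = 2.0 - 5.2 = -3.2
3) 1.25(2) + 1.0(4) + 0.6(2) = 2.5 + 4.0 + 1.2 = 7.7
4) 1.3(2) + 1.4(1) = 2.6 + 1.4 = 4.0
5) 1.35(2) + 0.7(2) + 0.7(1) + 0.7(1) + 0.75(1) = 2.7 + 1.4 + 0.7 + 0.7 + 0.8 = 6.3
6) 1.0(2) - 1.4(1) = 2.0 - 1.4 = 0.6
Combination 3 governs: q_u = 7.7 kPa.

7.7 kPa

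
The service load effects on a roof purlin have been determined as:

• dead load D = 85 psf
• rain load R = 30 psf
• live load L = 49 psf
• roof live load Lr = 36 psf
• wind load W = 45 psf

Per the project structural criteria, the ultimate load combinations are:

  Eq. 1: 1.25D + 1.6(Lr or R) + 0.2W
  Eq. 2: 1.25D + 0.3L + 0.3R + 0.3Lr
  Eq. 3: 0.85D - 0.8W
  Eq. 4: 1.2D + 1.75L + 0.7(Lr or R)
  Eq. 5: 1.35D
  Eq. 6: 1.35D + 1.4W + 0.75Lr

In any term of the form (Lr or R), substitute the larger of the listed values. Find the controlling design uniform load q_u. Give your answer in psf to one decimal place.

(Lr or R) → Lr = 36 psf.
Eq. 1: 1.25(85) + 1.6(36) + 0.2(45) = 106.3 + 57.6 + 9.0 = 172.9
Eq. 2: 1.25(85) + 0.3(49) + 0.3(30) + 0.3(36) = 106.3 + 14.7 + 9.0 + 10.8 = 140.8
Eq. 3: 0.85(85) - 0.8(45) = 72.3 - 36.0 = 36.3
Eq. 4: 1.2(85) + 1.75(49) + 0.7(36) = 102.0 + 85.8 + 25.2 = 213.0
Eq. 5: 1.35(85) = 114.8
Eq. 6: 1.35(85) + 1.4(45) + 0.75(36) = 114.8 + 63.0 + 27.0 = 204.8
Combination 4 governs: q_u = 213.0 psf.

213.0 psf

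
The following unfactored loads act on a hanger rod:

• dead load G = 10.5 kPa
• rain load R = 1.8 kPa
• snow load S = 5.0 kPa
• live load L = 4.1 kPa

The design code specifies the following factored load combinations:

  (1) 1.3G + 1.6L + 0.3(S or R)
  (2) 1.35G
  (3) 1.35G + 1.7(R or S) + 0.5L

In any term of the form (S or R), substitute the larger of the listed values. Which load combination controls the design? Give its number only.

(S or R) → S = 5.0 kPa; (R or S) → S = 5.0 kPa.
(1) 1.3(10.5) + 1.6(4.1) + 0.3(5.0) = 13.65 + 6.56 + 1.50 = 21.71
(2) 1.35(10.5) = 14.18
(3) 1.35(10.5) + 1.7(5.0) + 0.5(4.1) = 14.18 + 8.50 + 2.05 = 24.73
The largest value is 24.73 kPa from combination 3.

Combination 3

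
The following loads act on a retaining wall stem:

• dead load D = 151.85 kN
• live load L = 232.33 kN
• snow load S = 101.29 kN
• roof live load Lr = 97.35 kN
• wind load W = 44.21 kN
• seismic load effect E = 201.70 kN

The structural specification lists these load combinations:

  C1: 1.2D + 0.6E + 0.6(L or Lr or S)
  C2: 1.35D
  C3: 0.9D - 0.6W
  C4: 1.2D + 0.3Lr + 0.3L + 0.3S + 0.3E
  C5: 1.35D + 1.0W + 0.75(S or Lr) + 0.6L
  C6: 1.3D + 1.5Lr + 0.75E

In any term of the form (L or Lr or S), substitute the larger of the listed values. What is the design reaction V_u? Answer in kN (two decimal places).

(L or Lr or S) → L = 232.33 kN; (S or Lr) → S = 101.29 kN.
C1: 1.2(151.85) + 0.6(201.70) + 0.6(232.33) = 182.22 + 121.02 + 139.40 = 442.64
C2: 1.35(151.85) = 205.00
C3: 0.9(151.85) - 0.6(44.21) = 136.67 - 26.53 = 110.14
C4: 1.2(151.85) + 0.3(97.35) + 0.3(232.33) + 0.3(101.29) + 0.3(201.70) = 372.02
C5: 1.35(151.85) + 1.0(44.21) + 0.75(101.29) + 0.6(232.33) = 464.57
C6: 1.3(151.85) + 1.5(97.35) + 0.75(201.70) = 494.71
The controlling combination is 6, giving 494.71 kN.

494.71 kN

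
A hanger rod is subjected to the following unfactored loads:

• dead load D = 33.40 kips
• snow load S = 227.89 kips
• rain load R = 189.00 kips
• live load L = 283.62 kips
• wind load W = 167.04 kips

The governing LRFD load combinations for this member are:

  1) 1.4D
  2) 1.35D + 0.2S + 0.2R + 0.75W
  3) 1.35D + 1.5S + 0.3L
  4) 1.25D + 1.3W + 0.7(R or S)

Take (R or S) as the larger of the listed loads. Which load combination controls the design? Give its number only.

(R or S) → S = 227.89 kips.
1) 1.4(33.40) = 46.76
2) 1.35(33.40) + 0.2(227.89) + 0.2(189.00) + 0.75(167.04) = 45.09 + 45.58 + 37.80 + 125.28 = 253.75
3) 1.35(33.40) + 1.5(227.89) + 0.3(283.62) = 472.01
4) 1.25(33.40) + 1.3(167.04) + 0.7(227.89) = 418.43
The largest value is 472.01 kips from combination 3.

Combination 3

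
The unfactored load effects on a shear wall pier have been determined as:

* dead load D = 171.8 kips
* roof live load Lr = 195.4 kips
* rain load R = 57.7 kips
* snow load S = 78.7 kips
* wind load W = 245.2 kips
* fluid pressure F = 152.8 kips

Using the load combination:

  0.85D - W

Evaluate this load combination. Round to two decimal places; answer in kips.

-99.17 kips

0.85(171.8) - 1.0(245.2) = 146.03 - 245.20 = -99.17
P_u = -99.17 kips.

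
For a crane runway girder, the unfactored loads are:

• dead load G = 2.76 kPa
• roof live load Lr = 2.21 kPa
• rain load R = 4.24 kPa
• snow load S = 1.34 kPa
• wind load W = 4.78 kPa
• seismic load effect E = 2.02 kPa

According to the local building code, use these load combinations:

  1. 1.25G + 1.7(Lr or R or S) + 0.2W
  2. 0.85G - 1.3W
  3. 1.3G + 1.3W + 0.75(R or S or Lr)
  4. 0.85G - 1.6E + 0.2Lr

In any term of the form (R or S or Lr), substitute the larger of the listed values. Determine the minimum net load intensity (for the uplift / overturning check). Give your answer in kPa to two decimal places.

(Lr or R or S) → R = 4.24 kPa; (R or S or Lr) → R = 4.24 kPa.
1. 1.25(2.76) + 1.7(4.24) + 0.2(4.78) = 11.61
2. 0.85(2.76) - 1.3(4.78) = -3.87
3. 1.3(2.76) + 1.3(4.78) + 0.75(4.24) = 12.98
4. 0.85(2.76) - 1.6(2.02) + 0.2(2.21) = -0.44
Combination 2 gives the minimum: -3.87 kPa.

-3.87 kPa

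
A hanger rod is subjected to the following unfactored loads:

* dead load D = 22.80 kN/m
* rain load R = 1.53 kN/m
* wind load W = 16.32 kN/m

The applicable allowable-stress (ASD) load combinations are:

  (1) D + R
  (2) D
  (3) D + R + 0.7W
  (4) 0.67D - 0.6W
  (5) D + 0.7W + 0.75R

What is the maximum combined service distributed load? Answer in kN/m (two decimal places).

(1) 1.0(22.80) + 1.0(1.53) = 22.80 + 1.53 = 24.33
(2) 1.0(22.80) = 22.80
(3) 1.0(22.80) + 1.0(1.53) + 0.7(16.32) = 22.80 + 1.53 + 11.42 = 35.75
(4) 0.67(22.80) - 0.6(16.32) = 5.48
(5) 1.0(22.80) + 0.7(16.32) + 0.75(1.53) = 22.80 + 11.42 + 1.15 = 35.37
The controlling combination is 3, giving 35.75 kN/m.

35.75 kN/m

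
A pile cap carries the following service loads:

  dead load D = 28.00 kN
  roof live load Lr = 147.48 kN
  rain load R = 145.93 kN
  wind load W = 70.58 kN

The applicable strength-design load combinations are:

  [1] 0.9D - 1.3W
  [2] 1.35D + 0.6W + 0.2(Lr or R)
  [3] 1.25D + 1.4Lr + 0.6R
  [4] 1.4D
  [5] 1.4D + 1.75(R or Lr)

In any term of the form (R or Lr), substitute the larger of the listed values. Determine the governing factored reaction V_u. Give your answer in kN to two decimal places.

329.03 kN

(Lr or R) → Lr = 147.48 kN; (R or Lr) → Lr = 147.48 kN.
[1] 0.9(28.00) - 1.3(70.58) = -66.55
[2] 1.35(28.00) + 0.6(70.58) + 0.2(147.48) = 109.64
[3] 1.25(28.00) + 1.4(147.48) + 0.6(145.93) = 329.03
[4] 1.4(28.00) = 39.20
[5] 1.4(28.00) + 1.75(147.48) = 297.29
Combination 3 governs: V_u = 329.03 kN.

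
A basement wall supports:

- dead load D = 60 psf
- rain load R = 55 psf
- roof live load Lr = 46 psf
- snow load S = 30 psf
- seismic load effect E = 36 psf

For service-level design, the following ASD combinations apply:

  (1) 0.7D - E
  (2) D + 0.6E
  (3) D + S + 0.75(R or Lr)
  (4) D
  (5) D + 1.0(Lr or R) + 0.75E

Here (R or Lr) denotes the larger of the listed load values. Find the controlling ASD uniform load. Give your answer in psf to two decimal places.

142.00 psf

(R or Lr) → R = 55 psf; (Lr or R) → R = 55 psf.
(1) 0.7(60) - 1.0(36) = 42.00 - 36.00 = 6.00
(2) 1.0(60) + 0.6(36) = 60.00 + 21.60 = 81.60
(3) 1.0(60) + 1.0(30) + 0.75(55) = 60.00 + 30.00 + 41.25 = 131.25
(4) 1.0(60) = 60.00
(5) 1.0(60) + 1.0(55) + 0.75(36) = 60.00 + 55.00 + 27.00 = 142.00
The controlling combination is 5, giving 142.00 psf.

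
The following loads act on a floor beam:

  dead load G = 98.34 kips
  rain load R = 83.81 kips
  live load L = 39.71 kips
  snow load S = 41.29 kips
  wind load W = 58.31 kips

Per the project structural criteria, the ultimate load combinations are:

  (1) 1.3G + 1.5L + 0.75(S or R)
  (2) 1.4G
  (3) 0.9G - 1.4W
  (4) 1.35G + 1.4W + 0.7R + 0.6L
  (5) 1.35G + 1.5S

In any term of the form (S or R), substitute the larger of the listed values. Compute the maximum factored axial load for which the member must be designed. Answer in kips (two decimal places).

(S or R) → R = 83.81 kips.
(1) 1.3(98.34) + 1.5(39.71) + 0.75(83.81) = 250.26
(2) 1.4(98.34) = 137.68
(3) 0.9(98.34) - 1.4(58.31) = 6.87
(4) 1.35(98.34) + 1.4(58.31) + 0.7(83.81) + 0.6(39.71) = 132.76 + 81.63 + 58.67 + 23.83 = 296.89
(5) 1.35(98.34) + 1.5(41.29) = 194.69
The controlling combination is 4, giving 296.89 kips.

296.89 kips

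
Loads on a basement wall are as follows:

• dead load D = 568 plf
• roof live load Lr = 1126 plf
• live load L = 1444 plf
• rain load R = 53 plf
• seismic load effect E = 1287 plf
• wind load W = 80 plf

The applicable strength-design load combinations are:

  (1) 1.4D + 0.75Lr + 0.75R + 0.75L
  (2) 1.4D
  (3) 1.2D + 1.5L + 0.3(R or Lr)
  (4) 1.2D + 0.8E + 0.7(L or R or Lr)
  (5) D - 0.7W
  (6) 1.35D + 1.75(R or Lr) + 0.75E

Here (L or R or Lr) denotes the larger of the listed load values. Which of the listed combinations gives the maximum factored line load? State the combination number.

(R or Lr) → Lr = 1126 plf; (L or R or Lr) → L = 1444 plf.
(1) 1.4(568) + 0.75(1126) + 0.75(53) + 0.75(1444) = 795.20 + 844.50 + 39.75 + 1083.00 = 2762.45
(2) 1.4(568) = 795.20
(3) 1.2(568) + 1.5(1444) + 0.3(1126) = 681.60 + 2166.00 + 337.80 = 3185.40
(4) 1.2(568) + 0.8(1287) + 0.7(1444) = 681.60 + 1029.60 + 1010.80 = 2722.00
(5) 1.0(568) - 0.7(80) = 568.00 - 56.00 = 512.00
(6) 1.35(568) + 1.75(1126) + 0.75(1287) = 766.80 + 1970.50 + 965.25 = 3702.55
The largest value is 3702.55 plf from combination 6.

Combination 6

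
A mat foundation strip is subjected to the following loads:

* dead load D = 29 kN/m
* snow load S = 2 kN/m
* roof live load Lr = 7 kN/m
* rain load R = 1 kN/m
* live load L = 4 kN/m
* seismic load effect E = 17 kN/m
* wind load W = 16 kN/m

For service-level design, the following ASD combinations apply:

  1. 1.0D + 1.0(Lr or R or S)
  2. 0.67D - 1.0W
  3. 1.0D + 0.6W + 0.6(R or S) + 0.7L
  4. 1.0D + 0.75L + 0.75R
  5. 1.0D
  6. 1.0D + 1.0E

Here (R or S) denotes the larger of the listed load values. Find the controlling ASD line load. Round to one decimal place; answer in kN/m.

46.0 kN/m

(Lr or R or S) → Lr = 7 kN/m; (R or S) → S = 2 kN/m.
1. 1.0(29) + 1.0(7) = 36.0
2. 0.67(29) - 1.0(16) = 3.4
3. 1.0(29) + 0.6(16) + 0.6(2) + 0.7(4) = 42.6
4. 1.0(29) + 0.75(4) + 0.75(1) = 32.8
5. 1.0(29) = 29.0
6. 1.0(29) + 1.0(17) = 46.0
Combination 6 governs: w = 46.0 kN/m.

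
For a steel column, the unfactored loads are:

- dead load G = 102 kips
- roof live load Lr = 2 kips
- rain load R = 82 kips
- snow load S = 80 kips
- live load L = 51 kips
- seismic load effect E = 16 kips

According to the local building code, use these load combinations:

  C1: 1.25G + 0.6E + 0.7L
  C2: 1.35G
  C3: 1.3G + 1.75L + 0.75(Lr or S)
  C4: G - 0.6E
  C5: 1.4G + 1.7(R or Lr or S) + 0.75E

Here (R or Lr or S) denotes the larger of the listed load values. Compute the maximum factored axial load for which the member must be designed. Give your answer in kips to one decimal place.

294.2 kips

(Lr or S) → S = 80 kips; (R or Lr or S) → R = 82 kips.
C1: 1.25(102) + 0.6(16) + 0.7(51) = 127.5 + 9.6 + 35.7 = 172.8
C2: 1.35(102) = 137.7
C3: 1.3(102) + 1.75(51) + 0.75(80) = 132.6 + 89.3 + 60.0 = 281.9
C4: 1.0(102) - 0.6(16) = 102.0 - 9.6 = 92.4
C5: 1.4(102) + 1.7(82) + 0.75(16) = 142.8 + 139.4 + 12.0 = 294.2
Combination 5 governs: P_u = 294.2 kips.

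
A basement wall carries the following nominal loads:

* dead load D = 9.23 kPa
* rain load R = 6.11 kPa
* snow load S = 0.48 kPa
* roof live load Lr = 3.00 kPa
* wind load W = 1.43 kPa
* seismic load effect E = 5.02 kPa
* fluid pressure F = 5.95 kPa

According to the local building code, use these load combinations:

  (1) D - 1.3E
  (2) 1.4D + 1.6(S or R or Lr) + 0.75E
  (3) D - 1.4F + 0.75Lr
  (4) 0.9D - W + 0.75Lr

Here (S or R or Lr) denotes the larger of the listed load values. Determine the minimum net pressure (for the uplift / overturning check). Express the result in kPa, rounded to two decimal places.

2.70 kPa

(S or R or Lr) → R = 6.11 kPa.
(1) 1.0(9.23) - 1.3(5.02) = 9.23 - 6.53 = 2.70
(2) 1.4(9.23) + 1.6(6.11) + 0.75(5.02) = 26.46
(3) 1.0(9.23) - 1.4(5.95) + 0.75(3.00) = 9.23 - 8.33 + 2.25 = 3.15
(4) 0.9(9.23) - 1.0(1.43) + 0.75(3.00) = 8.31 - 1.43 + 2.25 = 9.13
Combination 1 gives the minimum: 2.70 kPa.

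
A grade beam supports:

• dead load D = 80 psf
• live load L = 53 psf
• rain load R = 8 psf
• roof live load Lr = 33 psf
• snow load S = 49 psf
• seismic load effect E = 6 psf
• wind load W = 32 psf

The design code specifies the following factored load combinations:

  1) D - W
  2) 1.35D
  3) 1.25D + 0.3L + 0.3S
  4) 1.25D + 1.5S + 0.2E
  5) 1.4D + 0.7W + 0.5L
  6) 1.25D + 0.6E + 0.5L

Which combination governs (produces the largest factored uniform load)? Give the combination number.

Combination 4

1) 1.0(80) - 1.0(32) = 80.0 - 32.0 = 48.0
2) 1.35(80) = 108.0
3) 1.25(80) + 0.3(53) + 0.3(49) = 100.0 + 15.9 + 14.7 = 130.6
4) 1.25(80) + 1.5(49) + 0.2(6) = 100.0 + 73.5 + 1.2 = 174.7
5) 1.4(80) + 0.7(32) + 0.5(53) = 112.0 + 22.4 + 26.5 = 160.9
6) 1.25(80) + 0.6(6) + 0.5(53) = 100.0 + 3.6 + 26.5 = 130.1
The largest value is 174.7 psf from combination 4.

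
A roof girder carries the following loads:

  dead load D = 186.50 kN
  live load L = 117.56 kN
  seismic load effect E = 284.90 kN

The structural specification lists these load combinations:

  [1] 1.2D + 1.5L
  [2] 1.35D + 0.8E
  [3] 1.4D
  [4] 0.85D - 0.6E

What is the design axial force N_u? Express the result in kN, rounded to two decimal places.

479.70 kN

[1] 1.2(186.50) + 1.5(117.56) = 223.80 + 176.34 = 400.14
[2] 1.35(186.50) + 0.8(284.90) = 251.78 + 227.92 = 479.70
[3] 1.4(186.50) = 261.10
[4] 0.85(186.50) - 0.6(284.90) = -12.42
The controlling combination is 2, giving 479.70 kN.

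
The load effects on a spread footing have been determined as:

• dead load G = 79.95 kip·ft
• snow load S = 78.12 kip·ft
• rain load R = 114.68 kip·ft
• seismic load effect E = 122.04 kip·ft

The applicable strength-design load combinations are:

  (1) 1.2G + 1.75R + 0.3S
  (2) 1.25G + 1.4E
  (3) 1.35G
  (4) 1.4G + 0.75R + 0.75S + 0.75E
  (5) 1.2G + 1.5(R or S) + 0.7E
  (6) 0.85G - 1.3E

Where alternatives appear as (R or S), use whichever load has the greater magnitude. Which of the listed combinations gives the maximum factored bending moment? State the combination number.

Combination 5

(R or S) → R = 114.68 kip·ft.
(1) 1.2(79.95) + 1.75(114.68) + 0.3(78.12) = 95.94 + 200.69 + 23.44 = 320.07
(2) 1.25(79.95) + 1.4(122.04) = 270.79
(3) 1.35(79.95) = 107.93
(4) 1.4(79.95) + 0.75(114.68) + 0.75(78.12) + 0.75(122.04) = 111.93 + 86.01 + 58.59 + 91.53 = 348.06
(5) 1.2(79.95) + 1.5(114.68) + 0.7(122.04) = 95.94 + 172.02 + 85.43 = 353.39
(6) 0.85(79.95) - 1.3(122.04) = 67.96 - 158.65 = -90.69
The largest value is 353.39 kip·ft from combination 5.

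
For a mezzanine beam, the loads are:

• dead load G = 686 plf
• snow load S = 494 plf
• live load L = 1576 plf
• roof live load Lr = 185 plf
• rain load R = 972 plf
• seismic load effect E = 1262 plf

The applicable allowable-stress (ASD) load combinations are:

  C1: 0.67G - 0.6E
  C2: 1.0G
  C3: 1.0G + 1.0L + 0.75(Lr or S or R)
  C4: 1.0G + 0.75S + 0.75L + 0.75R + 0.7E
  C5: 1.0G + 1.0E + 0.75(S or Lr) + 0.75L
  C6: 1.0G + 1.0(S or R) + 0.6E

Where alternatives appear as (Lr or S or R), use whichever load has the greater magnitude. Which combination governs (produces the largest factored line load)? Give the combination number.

(Lr or S or R) → R = 972 plf; (S or Lr) → S = 494 plf; (S or R) → R = 972 plf.
C1: 0.67(686) - 0.6(1262) = 459.6 - 757.2 = -297.6
C2: 1.0(686) = 686.0
C3: 1.0(686) + 1.0(1576) + 0.75(972) = 686.0 + 1576.0 + 729.0 = 2991.0
C4: 1.0(686) + 0.75(494) + 0.75(1576) + 0.75(972) + 0.7(1262) = 686.0 + 370.5 + 1182.0 + 729.0 + 883.4 = 3850.9
C5: 1.0(686) + 1.0(1262) + 0.75(494) + 0.75(1576) = 686.0 + 1262.0 + 370.5 + 1182.0 = 3500.5
C6: 1.0(686) + 1.0(972) + 0.6(1262) = 686.0 + 972.0 + 757.2 = 2415.2
The largest value is 3850.9 plf from combination 4.

Combination 4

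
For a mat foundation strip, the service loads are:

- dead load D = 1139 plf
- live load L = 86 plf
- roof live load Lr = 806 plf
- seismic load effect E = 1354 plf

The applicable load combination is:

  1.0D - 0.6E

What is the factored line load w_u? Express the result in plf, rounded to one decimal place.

1.0(1139) - 0.6(1354) = 1139.0 - 812.4 = 326.6
w_u = 326.6 plf.

326.6 plf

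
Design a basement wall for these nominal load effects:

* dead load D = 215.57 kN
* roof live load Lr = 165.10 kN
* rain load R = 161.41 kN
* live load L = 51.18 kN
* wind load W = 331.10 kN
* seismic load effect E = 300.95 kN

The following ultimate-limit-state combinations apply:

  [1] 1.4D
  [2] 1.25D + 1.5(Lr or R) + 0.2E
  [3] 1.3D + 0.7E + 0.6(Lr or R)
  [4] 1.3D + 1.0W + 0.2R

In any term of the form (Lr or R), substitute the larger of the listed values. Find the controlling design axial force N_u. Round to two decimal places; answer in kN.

(Lr or R) → Lr = 165.10 kN.
[1] 1.4(215.57) = 301.80
[2] 1.25(215.57) + 1.5(165.10) + 0.2(300.95) = 269.46 + 247.65 + 60.19 = 577.30
[3] 1.3(215.57) + 0.7(300.95) + 0.6(165.10) = 280.24 + 210.67 + 99.06 = 589.97
[4] 1.3(215.57) + 1.0(331.10) + 0.2(161.41) = 280.24 + 331.10 + 32.28 = 643.62
Combination 4 governs: N_u = 643.62 kN.

643.62 kN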